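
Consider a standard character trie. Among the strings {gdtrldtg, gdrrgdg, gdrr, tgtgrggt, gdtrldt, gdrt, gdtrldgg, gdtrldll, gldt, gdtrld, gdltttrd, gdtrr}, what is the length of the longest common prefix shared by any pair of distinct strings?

7

Equivalently: take the maximum, over all pairs, of their longest common prefix length.
e.g. "gdtrldt" and "gdtrldtg" share the prefix "gdtrldt" of length 7; no pair shares a longer one.
Longest shared-prefix length: 7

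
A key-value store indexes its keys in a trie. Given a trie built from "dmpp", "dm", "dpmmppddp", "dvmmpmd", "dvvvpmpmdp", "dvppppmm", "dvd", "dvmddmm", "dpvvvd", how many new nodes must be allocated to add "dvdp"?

1

The longest prefix of "dvdp" already in the trie is "dvd" (length 3).
New nodes needed: |"dvdp"| − 3 = 4 − 3 = 1.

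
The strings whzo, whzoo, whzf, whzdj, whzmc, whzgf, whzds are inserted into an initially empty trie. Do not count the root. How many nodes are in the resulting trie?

13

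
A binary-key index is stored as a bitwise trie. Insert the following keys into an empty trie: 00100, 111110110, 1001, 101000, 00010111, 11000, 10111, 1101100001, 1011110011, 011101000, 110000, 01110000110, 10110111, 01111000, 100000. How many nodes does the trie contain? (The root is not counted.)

70

For each word, the new-node count is its length minus the longest prefix already in the trie:
  "00100" → 5 new (0, 0, 1, 0, 0)
  "111110110" → 9 new (1, 1, 1, 1, 1, 0, 1, 1, 0)
  "1001" → prefix "1" already present; 3 new (0, 0, 1)
  "101000" → prefix "10" already present; 4 new (1, 0, 0, 0)
  "00010111" → prefix "00" already present; 6 new (0, 1, 0, 1, 1, 1)
  "11000" → prefix "11" already present; 3 new (0, 0, 0)
  "10111" → prefix "101" already present; 2 new (1, 1)
  "1101100001" → prefix "110" already present; 7 new (1, 1, 0, 0, 0, 0, 1)
  "1011110011" → prefix "10111" already present; 5 new (1, 0, 0, 1, 1)
  "011101000" → prefix "0" already present; 8 new (1, 1, 1, 0, 1, 0, 0, 0)
  "110000" → prefix "11000" already present; 1 new (0)
  "01110000110" → prefix "01110" already present; 6 new (0, 0, 0, 1, 1, 0)
  "10110111" → prefix "1011" already present; 4 new (0, 1, 1, 1)
  "01111000" → prefix "0111" already present; 4 new (1, 0, 0, 0)
  "100000" → prefix "100" already present; 3 new (0, 0, 0)
Total nodes = 5 + 9 + 3 + 4 + 6 + 3 + 2 + 7 + 5 + 8 + 1 + 6 + 4 + 4 + 3 = 70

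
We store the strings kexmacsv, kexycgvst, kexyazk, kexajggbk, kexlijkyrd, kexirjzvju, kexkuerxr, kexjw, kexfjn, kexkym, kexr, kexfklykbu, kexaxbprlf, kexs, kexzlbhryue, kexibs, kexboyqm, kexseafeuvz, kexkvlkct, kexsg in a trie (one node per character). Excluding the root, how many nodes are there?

92

Trace insertions, counting only characters that open a new branch:
  "kexmacsv" → 8 new (k, e, x, m, a, c, s, v)
  "kexycgvst" → prefix "kex" already present; 6 new (y, c, g, v, s, t)
  "kexyazk" → prefix "kexy" already present; 3 new (a, z, k)
  "kexajggbk" → prefix "kex" already present; 6 new (a, j, g, g, b, k)
  "kexlijkyrd" → prefix "kex" already present; 7 new (l, i, j, k, y, r, d)
  "kexirjzvju" → prefix "kex" already present; 7 new (i, r, j, z, v, j, u)
  "kexkuerxr" → prefix "kex" already present; 6 new (k, u, e, r, x, r)
  "kexjw" → prefix "kex" already present; 2 new (j, w)
  "kexfjn" → prefix "kex" already present; 3 new (f, j, n)
  "kexkym" → prefix "kexk" already present; 2 new (y, m)
  "kexr" → prefix "kex" already present; 1 new (r)
  "kexfklykbu" → prefix "kexf" already present; 6 new (k, l, y, k, b, u)
  "kexaxbprlf" → prefix "kexa" already present; 6 new (x, b, p, r, l, f)
  "kexs" → prefix "kex" already present; 1 new (s)
  "kexzlbhryue" → prefix "kex" already present; 8 new (z, l, b, h, r, y, u, e)
  "kexibs" → prefix "kexi" already present; 2 new (b, s)
  "kexboyqm" → prefix "kex" already present; 5 new (b, o, y, q, m)
  "kexseafeuvz" → prefix "kexs" already present; 7 new (e, a, f, e, u, v, z)
  "kexkvlkct" → prefix "kexk" already present; 5 new (v, l, k, c, t)
  "kexsg" → prefix "kexs" already present; 1 new (g)
Total nodes = 8 + 6 + 3 + 6 + 7 + 7 + 6 + 2 + 3 + 2 + 1 + 6 + 6 + 1 + 8 + 2 + 5 + 7 + 5 + 1 = 92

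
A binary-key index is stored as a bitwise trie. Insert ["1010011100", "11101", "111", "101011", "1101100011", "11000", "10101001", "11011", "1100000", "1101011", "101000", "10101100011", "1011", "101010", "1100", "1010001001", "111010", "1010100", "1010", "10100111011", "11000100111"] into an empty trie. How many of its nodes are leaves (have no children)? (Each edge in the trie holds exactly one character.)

11

A leaf is a node with no children — equivalently, the end of a word that is not a proper prefix of any other stored word.
Those words: "1010001001", "1010011100", "10100111011", "10101001", "10101100011", "1011", "1100000", "11000100111", "1101011", "1101100011", "111010"
Leaf count: 11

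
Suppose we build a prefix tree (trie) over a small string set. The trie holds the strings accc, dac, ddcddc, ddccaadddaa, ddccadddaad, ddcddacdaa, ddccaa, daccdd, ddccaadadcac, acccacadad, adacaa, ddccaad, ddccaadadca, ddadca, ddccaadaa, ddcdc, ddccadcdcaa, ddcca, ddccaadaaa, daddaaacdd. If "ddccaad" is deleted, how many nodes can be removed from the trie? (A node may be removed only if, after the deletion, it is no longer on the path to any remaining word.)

0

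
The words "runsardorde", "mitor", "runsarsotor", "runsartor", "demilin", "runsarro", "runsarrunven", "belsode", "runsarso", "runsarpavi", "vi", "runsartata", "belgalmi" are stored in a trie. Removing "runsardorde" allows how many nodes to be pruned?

5

A node on "runsardorde"'s path can go only if nothing else ends at it or branches off below it.
The suffix "dorde" (5 nodes) is used only by "runsardorde"; the node for "runsar" still has the child "s", so pruning stops there.
Nodes removed: 5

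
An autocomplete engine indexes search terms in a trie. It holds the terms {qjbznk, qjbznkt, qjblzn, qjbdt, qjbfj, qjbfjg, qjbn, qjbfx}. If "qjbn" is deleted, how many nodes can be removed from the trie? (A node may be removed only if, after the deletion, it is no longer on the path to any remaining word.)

1

Walk "qjbn" from the leaf back toward the root, removing each node that no remaining word uses.
The suffix "n" (1 node) is used only by "qjbn"; the node for "qjb" still has the child "z", so pruning stops there.
Nodes removed: 1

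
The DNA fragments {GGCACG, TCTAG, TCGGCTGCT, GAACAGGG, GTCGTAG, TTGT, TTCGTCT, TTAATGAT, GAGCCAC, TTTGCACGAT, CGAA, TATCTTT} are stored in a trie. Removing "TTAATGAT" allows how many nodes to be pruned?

After clearing the end-marker at "TTAATGAT", prune upward until reaching a node still needed by another word.
The suffix "AATGAT" (6 nodes) is used only by "TTAATGAT"; the node for "TT" still has the child "G", so pruning stops there.
Nodes removed: 6

6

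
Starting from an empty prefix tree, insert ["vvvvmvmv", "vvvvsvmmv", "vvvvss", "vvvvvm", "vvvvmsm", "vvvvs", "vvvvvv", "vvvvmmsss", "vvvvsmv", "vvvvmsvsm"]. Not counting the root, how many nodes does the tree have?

28

For each word, the new-node count is its length minus the longest prefix already in the trie:
  "vvvvmvmv" → 8 new (v, v, v, v, m, v, m, v)
  "vvvvsvmmv" → prefix "vvvv" already present; 5 new (s, v, m, m, v)
  "vvvvss" → prefix "vvvvs" already present; 1 new (s)
  "vvvvvm" → prefix "vvvv" already present; 2 new (v, m)
  "vvvvmsm" → prefix "vvvvm" already present; 2 new (s, m)
  "vvvvs" → prefix "vvvvs" already present; 0 new (none)
  "vvvvvv" → prefix "vvvvv" already present; 1 new (v)
  "vvvvmmsss" → prefix "vvvvm" already present; 4 new (m, s, s, s)
  "vvvvsmv" → prefix "vvvvs" already present; 2 new (m, v)
  "vvvvmsvsm" → prefix "vvvvms" already present; 3 new (v, s, m)
Total nodes = 8 + 5 + 1 + 2 + 2 + 0 + 1 + 4 + 2 + 3 = 28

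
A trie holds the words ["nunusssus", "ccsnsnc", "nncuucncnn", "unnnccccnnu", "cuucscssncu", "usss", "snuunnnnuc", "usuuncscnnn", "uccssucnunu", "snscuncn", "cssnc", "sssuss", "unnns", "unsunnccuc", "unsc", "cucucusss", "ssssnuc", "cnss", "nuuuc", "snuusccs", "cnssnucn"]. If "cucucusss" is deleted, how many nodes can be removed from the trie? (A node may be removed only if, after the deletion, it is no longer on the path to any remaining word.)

7

A node on "cucucusss"'s path can go only if nothing else ends at it or branches off below it.
The suffix "cucusss" (7 nodes) is used only by "cucucusss"; the node for "cu" still has the child "u", so pruning stops there.
Nodes removed: 7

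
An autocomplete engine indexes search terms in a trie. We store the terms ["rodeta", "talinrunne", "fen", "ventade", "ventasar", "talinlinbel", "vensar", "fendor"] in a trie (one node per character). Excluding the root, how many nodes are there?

41

Count nodes per top-level branch (shared prefixes stored once):
  'f'-branch (fen, fendor): 6 nodes
  'r'-branch (rodeta): 6 nodes
  't'-branch (talinlinbel, talinrunne): 16 nodes
  'v'-branch (vensar, ventade, ventasar): 13 nodes
Sum: 41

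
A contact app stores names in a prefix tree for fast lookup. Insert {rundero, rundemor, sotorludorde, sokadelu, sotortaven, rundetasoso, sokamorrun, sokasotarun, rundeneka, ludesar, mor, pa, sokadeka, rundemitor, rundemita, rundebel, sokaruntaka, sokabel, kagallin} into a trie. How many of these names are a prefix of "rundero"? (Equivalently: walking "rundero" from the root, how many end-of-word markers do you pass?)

Check each prefix of "rundero" against the stored set — each match is an end-marker on the path.
Prefixes of the query that are stored words: "rundero"
Count: 1

1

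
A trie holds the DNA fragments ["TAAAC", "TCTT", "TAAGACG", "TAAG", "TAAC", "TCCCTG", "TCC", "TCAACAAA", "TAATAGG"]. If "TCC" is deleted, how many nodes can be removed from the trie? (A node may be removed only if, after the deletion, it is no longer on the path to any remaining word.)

0

A node on "TCC"'s path can go only if nothing else ends at it or branches off below it.
Every node on "TCC" is still needed (e.g. by "TCCCTG"), so nothing is freed.
Nodes removed: 0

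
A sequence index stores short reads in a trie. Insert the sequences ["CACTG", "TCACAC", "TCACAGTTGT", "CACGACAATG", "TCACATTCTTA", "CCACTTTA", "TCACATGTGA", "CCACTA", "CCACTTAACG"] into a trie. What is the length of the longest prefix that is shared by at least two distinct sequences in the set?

6

Equivalently: take the maximum, over all pairs, of their longest common prefix length.
"CCACTTAACG" and "CCACTTTA" agree on "CCACTT" (6 characters) before diverging; nothing deeper is shared.
Longest shared-prefix length: 6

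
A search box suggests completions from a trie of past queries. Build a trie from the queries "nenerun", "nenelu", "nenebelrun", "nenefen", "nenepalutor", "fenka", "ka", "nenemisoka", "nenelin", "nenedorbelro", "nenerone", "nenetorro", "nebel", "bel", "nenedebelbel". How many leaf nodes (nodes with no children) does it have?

A leaf is a node with no children — equivalently, the end of a word that is not a proper prefix of any other stored word.
Those words: "bel", "fenka", "ka", "nebel", "nenebelrun", "nenedebelbel", "nenedorbelro", "nenefen", "nenelin", "nenelu", "nenemisoka", "nenepalutor", "nenerone", "nenerun", "nenetorro"
Leaf count: 15

15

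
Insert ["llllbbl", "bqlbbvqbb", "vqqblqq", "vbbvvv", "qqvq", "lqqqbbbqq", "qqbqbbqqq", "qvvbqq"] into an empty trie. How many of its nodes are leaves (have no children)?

A leaf is a node with no children — equivalently, the end of a word that is not a proper prefix of any other stored word.
Those words: "bqlbbvqbb", "llllbbl", "lqqqbbbqq", "qqbqbbqqq", "qqvq", "qvvbqq", "vbbvvv", "vqqblqq"
Leaf count: 8

8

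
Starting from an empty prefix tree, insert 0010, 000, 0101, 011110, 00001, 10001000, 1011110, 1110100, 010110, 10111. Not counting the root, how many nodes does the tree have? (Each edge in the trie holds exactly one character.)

35

Trace insertions, counting only characters that open a new branch:
  "0010" → 4 new (0, 0, 1, 0)
  "000" → prefix "00" already present; 1 new (0)
  "0101" → prefix "0" already present; 3 new (1, 0, 1)
  "011110" → prefix "01" already present; 4 new (1, 1, 1, 0)
  "00001" → prefix "000" already present; 2 new (0, 1)
  "10001000" → 8 new (1, 0, 0, 0, 1, 0, 0, 0)
  "1011110" → prefix "10" already present; 5 new (1, 1, 1, 1, 0)
  "1110100" → prefix "1" already present; 6 new (1, 1, 0, 1, 0, 0)
  "010110" → prefix "0101" already present; 2 new (1, 0)
  "10111" → prefix "10111" already present; 0 new (none)
Total nodes = 4 + 1 + 3 + 4 + 2 + 8 + 5 + 6 + 2 + 0 = 35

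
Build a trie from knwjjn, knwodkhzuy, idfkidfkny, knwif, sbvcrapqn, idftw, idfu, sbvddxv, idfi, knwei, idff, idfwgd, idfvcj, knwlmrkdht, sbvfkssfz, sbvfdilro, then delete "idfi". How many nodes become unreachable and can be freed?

1

After clearing the end-marker at "idfi", prune upward until reaching a node still needed by another word.
The suffix "i" (1 node) is used only by "idfi"; the node for "idf" still has the child "k", so pruning stops there.
Nodes removed: 1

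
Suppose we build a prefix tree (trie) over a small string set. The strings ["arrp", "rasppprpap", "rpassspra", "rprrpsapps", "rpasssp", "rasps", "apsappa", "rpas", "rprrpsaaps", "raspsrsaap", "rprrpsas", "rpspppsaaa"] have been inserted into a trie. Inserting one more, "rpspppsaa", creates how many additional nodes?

0

Every character of "rpspppsaa" already lies on an existing path (it is a prefix of some stored word).
No new nodes are needed: 0.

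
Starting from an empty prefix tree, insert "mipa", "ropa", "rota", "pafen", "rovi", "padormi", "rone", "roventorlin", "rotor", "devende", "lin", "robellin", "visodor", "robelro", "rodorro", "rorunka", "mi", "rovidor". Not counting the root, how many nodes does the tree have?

72

Trace insertions, counting only characters that open a new branch:
  "mipa" → 4 new (m, i, p, a)
  "ropa" → 4 new (r, o, p, a)
  "rota" → prefix "ro" already present; 2 new (t, a)
  "pafen" → 5 new (p, a, f, e, n)
  "rovi" → prefix "ro" already present; 2 new (v, i)
  "padormi" → prefix "pa" already present; 5 new (d, o, r, m, i)
  "rone" → prefix "ro" already present; 2 new (n, e)
  "roventorlin" → prefix "rov" already present; 8 new (e, n, t, o, r, l, i, n)
  "rotor" → prefix "rot" already present; 2 new (o, r)
  "devende" → 7 new (d, e, v, e, n, d, e)
  "lin" → 3 new (l, i, n)
  "robellin" → prefix "ro" already present; 6 new (b, e, l, l, i, n)
  "visodor" → 7 new (v, i, s, o, d, o, r)
  "robelro" → prefix "robel" already present; 2 new (r, o)
  "rodorro" → prefix "ro" already present; 5 new (d, o, r, r, o)
  "rorunka" → prefix "ro" already present; 5 new (r, u, n, k, a)
  "mi" → prefix "mi" already present; 0 new (none)
  "rovidor" → prefix "rovi" already present; 3 new (d, o, r)
Total nodes = 4 + 4 + 2 + 5 + 2 + 5 + 2 + 8 + 2 + 7 + 3 + 6 + 7 + 2 + 5 + 5 + 0 + 3 = 72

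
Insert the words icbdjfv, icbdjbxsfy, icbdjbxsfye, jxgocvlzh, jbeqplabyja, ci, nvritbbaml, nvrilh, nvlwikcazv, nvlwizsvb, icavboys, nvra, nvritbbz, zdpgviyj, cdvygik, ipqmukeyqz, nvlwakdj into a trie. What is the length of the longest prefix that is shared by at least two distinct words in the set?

10

Equivalently: take the maximum, over all pairs, of their longest common prefix length.
e.g. "icbdjbxsfy" and "icbdjbxsfye" share the prefix "icbdjbxsfy" of length 10; no pair shares a longer one.
Longest shared-prefix length: 10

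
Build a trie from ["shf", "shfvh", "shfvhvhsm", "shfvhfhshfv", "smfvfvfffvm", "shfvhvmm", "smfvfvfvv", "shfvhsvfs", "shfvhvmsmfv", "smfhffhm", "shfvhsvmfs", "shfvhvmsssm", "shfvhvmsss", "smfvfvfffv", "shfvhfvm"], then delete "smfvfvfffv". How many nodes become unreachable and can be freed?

Walk "smfvfvfffv" from the leaf back toward the root, removing each node that no remaining word uses.
Every node on "smfvfvfffv" is still needed (e.g. by "smfvfvfffvm"), so nothing is freed.
Nodes removed: 0

0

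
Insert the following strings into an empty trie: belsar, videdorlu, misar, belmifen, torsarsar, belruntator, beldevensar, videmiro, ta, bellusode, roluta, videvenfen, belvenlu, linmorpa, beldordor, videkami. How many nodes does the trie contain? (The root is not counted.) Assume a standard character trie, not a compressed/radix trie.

For each word, the new-node count is its length minus the longest prefix already in the trie:
  "belsar" → 6 new (b, e, l, s, a, r)
  "videdorlu" → 9 new (v, i, d, e, d, o, r, l, u)
  "misar" → 5 new (m, i, s, a, r)
  "belmifen" → prefix "bel" already present; 5 new (m, i, f, e, n)
  "torsarsar" → 9 new (t, o, r, s, a, r, s, a, r)
  "belruntator" → prefix "bel" already present; 8 new (r, u, n, t, a, t, o, r)
  "beldevensar" → prefix "bel" already present; 8 new (d, e, v, e, n, s, a, r)
  "videmiro" → prefix "vide" already present; 4 new (m, i, r, o)
  "ta" → prefix "t" already present; 1 new (a)
  "bellusode" → prefix "bel" already present; 6 new (l, u, s, o, d, e)
  "roluta" → 6 new (r, o, l, u, t, a)
  "videvenfen" → prefix "vide" already present; 6 new (v, e, n, f, e, n)
  "belvenlu" → prefix "bel" already present; 5 new (v, e, n, l, u)
  "linmorpa" → 8 new (l, i, n, m, o, r, p, a)
  "beldordor" → prefix "beld" already present; 5 new (o, r, d, o, r)
  "videkami" → prefix "vide" already present; 4 new (k, a, m, i)
Total nodes = 6 + 9 + 5 + 5 + 9 + 8 + 8 + 4 + 1 + 6 + 6 + 6 + 5 + 8 + 5 + 4 = 95

95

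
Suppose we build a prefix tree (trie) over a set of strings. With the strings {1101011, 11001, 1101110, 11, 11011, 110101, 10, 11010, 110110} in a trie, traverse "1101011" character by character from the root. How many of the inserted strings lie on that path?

Check each prefix of "1101011" against the stored set — each match is an end-marker on the path.
Prefixes of the query that are stored words: "11", "11010", "110101", "1101011"
Count: 4

4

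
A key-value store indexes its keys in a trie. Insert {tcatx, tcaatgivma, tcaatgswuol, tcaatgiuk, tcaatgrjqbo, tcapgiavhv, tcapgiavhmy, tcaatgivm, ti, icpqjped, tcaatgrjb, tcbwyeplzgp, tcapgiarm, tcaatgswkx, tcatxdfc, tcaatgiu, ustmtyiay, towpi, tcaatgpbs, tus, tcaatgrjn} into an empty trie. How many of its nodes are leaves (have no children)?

Leaves are exactly the stored words that no other stored word extends.
Those words: "icpqjped", "tcaatgiuk", "tcaatgivma", "tcaatgpbs", "tcaatgrjb", "tcaatgrjn", "tcaatgrjqbo", "tcaatgswkx", "tcaatgswuol", "tcapgiarm", "tcapgiavhmy", "tcapgiavhv", "tcatxdfc", "tcbwyeplzgp", "ti", "towpi", "tus", "ustmtyiay"
Leaf count: 18

18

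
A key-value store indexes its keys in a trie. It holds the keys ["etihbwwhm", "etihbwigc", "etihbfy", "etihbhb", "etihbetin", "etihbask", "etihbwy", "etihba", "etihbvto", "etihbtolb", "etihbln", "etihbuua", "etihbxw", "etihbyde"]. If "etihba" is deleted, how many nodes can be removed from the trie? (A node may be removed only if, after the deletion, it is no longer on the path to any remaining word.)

A node on "etihba"'s path can go only if nothing else ends at it or branches off below it.
Every node on "etihba" is still needed (e.g. by "etihbask"), so nothing is freed.
Nodes removed: 0

0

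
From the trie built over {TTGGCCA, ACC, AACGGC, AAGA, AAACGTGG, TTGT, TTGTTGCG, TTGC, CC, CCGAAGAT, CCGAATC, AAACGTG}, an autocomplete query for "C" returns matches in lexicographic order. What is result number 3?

CCGAATC

Filter for "C…" and sort: "CC", "CCGAAGAT", "CCGAATC"
The 3rd is CCGAATC.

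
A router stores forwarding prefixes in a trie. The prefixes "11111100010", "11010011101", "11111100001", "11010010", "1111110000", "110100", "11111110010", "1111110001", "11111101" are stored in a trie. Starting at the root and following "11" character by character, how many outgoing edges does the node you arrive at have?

2

The children of the "11" node are the distinct next characters among strings starting with "11".
Characters that immediately follow "11" among the stored strings: {0, 1}.
That node has 2 child edges.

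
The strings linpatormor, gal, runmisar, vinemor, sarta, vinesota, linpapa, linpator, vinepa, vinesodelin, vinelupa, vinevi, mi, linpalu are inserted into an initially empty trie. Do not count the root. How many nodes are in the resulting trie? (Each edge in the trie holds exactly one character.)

57

Trace insertions, counting only characters that open a new branch:
  "linpatormor" → 11 new (l, i, n, p, a, t, o, r, m, o, r)
  "gal" → 3 new (g, a, l)
  "runmisar" → 8 new (r, u, n, m, i, s, a, r)
  "vinemor" → 7 new (v, i, n, e, m, o, r)
  "sarta" → 5 new (s, a, r, t, a)
  "vinesota" → prefix "vine" already present; 4 new (s, o, t, a)
  "linpapa" → prefix "linpa" already present; 2 new (p, a)
  "linpator" → prefix "linpator" already present; 0 new (none)
  "vinepa" → prefix "vine" already present; 2 new (p, a)
  "vinesodelin" → prefix "vineso" already present; 5 new (d, e, l, i, n)
  "vinelupa" → prefix "vine" already present; 4 new (l, u, p, a)
  "vinevi" → prefix "vine" already present; 2 new (v, i)
  "mi" → 2 new (m, i)
  "linpalu" → prefix "linpa" already present; 2 new (l, u)
Total nodes = 11 + 3 + 8 + 7 + 5 + 4 + 2 + 0 + 2 + 5 + 4 + 2 + 2 + 2 = 57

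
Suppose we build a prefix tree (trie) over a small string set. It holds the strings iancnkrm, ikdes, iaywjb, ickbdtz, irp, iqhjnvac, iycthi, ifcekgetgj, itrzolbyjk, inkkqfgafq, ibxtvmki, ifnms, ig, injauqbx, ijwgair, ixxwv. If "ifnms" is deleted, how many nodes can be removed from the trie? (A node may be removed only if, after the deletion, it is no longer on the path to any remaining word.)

After clearing the end-marker at "ifnms", prune upward until reaching a node still needed by another word.
The suffix "nms" (3 nodes) is used only by "ifnms"; the node for "if" still has the child "c", so pruning stops there.
Nodes removed: 3

3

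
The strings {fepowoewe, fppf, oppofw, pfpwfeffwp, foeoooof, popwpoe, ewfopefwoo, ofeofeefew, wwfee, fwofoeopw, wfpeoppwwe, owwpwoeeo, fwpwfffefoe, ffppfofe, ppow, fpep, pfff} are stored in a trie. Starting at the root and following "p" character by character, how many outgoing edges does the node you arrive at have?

Follow the path "p" to its node, then look at its outgoing edges.
Distinct next characters after "p": f, o, p.
That node has 3 child edges.

3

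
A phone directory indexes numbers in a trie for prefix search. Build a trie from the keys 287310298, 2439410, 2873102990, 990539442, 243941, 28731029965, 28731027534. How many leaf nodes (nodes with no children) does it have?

A leaf is a node with no children — equivalently, the end of a word that is not a proper prefix of any other stored word.
Those words: "2439410", "28731027534", "287310298", "2873102990", "28731029965", "990539442"
Leaf count: 6

6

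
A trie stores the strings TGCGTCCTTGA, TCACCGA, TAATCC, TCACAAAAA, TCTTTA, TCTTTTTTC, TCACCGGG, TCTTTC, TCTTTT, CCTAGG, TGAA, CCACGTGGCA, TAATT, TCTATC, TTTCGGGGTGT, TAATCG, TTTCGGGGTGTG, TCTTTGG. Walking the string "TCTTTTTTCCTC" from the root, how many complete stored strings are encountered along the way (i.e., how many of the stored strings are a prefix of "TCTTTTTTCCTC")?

Traverse "TCTTTTTTCCTC" character by character; count nodes along the way that are marked as word ends.
Prefixes of the query that are stored words: "TCTTTT", "TCTTTTTTC"
Count: 2

2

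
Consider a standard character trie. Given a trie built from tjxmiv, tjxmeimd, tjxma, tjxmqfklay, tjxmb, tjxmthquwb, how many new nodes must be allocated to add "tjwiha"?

The longest prefix of "tjwiha" already in the trie is "tj" (length 2).
So 6 − 2 = 4 new nodes.

4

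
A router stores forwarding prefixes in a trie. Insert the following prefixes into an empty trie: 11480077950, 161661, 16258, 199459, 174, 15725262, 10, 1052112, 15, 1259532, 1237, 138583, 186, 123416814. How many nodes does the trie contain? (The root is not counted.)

Trace insertions, counting only characters that open a new branch:
  "11480077950" → 11 new (1, 1, 4, 8, 0, 0, 7, 7, 9, 5, 0)
  "161661" → prefix "1" already present; 5 new (6, 1, 6, 6, 1)
  "16258" → prefix "16" already present; 3 new (2, 5, 8)
  "199459" → prefix "1" already present; 5 new (9, 9, 4, 5, 9)
  "174" → prefix "1" already present; 2 new (7, 4)
  "15725262" → prefix "1" already present; 7 new (5, 7, 2, 5, 2, 6, 2)
  "10" → prefix "1" already present; 1 new (0)
  "1052112" → prefix "10" already present; 5 new (5, 2, 1, 1, 2)
  "15" → prefix "15" already present; 0 new (none)
  "1259532" → prefix "1" already present; 6 new (2, 5, 9, 5, 3, 2)
  "1237" → prefix "12" already present; 2 new (3, 7)
  "138583" → prefix "1" already present; 5 new (3, 8, 5, 8, 3)
  "186" → prefix "1" already present; 2 new (8, 6)
  "123416814" → prefix "123" already present; 6 new (4, 1, 6, 8, 1, 4)
Total nodes = 11 + 5 + 3 + 5 + 2 + 7 + 1 + 5 + 0 + 6 + 2 + 5 + 2 + 6 = 60

60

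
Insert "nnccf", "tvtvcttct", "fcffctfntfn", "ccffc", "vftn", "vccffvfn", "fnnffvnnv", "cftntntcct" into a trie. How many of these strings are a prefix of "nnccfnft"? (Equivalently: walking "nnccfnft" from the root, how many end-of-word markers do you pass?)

1

Traverse "nnccfnft" character by character; count nodes along the way that are marked as word ends.
Prefixes of the query that are stored words: "nnccf"
Count: 1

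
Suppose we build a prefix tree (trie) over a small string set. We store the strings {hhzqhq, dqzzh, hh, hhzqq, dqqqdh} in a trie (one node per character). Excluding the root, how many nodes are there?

16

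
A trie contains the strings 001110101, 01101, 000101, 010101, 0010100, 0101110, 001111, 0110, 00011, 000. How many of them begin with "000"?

3

Traverse to the node for "000", then collect every word in that subtree.
Words under "000": 000, 000101, 00011
Count: 3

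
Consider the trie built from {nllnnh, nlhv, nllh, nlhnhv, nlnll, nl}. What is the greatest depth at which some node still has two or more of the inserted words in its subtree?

3

Equivalently: take the maximum, over all pairs, of their longest common prefix length.
e.g. "nlhnhv" and "nlhv" share the prefix "nlh" of length 3; no pair shares a longer one.
Longest shared-prefix length: 3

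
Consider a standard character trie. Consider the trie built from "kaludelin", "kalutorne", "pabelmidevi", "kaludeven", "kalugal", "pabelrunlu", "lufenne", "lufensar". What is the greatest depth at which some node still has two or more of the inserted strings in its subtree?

6

The deepest shared node is where two words last agree before diverging.
e.g. "kaludelin" and "kaludeven" share the prefix "kalude" of length 6; no pair shares a longer one.
Longest shared-prefix length: 6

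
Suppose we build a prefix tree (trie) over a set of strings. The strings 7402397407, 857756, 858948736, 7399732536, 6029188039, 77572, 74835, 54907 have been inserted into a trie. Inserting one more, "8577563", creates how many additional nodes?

1

Walking "8577563" from the root, the first 6 characters ("857756") follow existing edges; "3" is the first miss.
So 7 − 6 = 1 new nodes.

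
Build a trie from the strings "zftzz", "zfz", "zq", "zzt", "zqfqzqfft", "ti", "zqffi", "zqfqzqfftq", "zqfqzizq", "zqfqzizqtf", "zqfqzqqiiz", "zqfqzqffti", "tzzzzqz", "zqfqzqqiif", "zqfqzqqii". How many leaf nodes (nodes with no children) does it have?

11

A leaf is a node with no children — equivalently, the end of a word that is not a proper prefix of any other stored word.
Those words: "ti", "tzzzzqz", "zftzz", "zfz", "zqffi", "zqfqzizqtf", "zqfqzqffti", "zqfqzqfftq", "zqfqzqqiif", "zqfqzqqiiz", "zzt"
Leaf count: 11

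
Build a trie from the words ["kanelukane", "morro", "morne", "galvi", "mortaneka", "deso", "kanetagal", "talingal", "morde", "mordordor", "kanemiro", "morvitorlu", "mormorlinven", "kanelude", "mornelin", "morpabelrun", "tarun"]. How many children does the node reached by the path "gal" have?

Follow the path "gal" to its node, then look at its outgoing edges.
Characters that immediately follow "gal" among the stored strings: {v}.
That node has 1 child edge.

1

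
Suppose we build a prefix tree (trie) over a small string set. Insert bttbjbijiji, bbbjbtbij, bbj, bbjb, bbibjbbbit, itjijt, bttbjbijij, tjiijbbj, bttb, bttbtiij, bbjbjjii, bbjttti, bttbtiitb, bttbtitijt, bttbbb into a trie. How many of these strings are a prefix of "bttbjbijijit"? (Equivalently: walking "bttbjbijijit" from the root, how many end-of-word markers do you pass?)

Walk "bttbjbijijit" from the root; an end-of-word marker is hit whenever a stored word is a prefix of "bttbjbijijit".
Prefixes of the query that are stored words: "bttb", "bttbjbijij", "bttbjbijiji"
Count: 3

3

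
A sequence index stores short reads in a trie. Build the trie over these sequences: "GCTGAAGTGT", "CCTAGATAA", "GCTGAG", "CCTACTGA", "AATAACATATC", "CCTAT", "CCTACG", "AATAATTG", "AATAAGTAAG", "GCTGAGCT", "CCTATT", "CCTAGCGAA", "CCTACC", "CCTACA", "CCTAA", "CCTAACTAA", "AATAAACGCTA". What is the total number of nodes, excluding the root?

65

Insert word by word; a character creates a node only if that edge doesn't already exist:
  "GCTGAAGTGT" → 10 new (G, C, T, G, A, A, G, T, G, T)
  "CCTAGATAA" → 9 new (C, C, T, A, G, A, T, A, A)
  "GCTGAG" → prefix "GCTGA" already present; 1 new (G)
  "CCTACTGA" → prefix "CCTA" already present; 4 new (C, T, G, A)
  "AATAACATATC" → 11 new (A, A, T, A, A, C, A, T, A, T, C)
  "CCTAT" → prefix "CCTA" already present; 1 new (T)
  "CCTACG" → prefix "CCTAC" already present; 1 new (G)
  "AATAATTG" → prefix "AATAA" already present; 3 new (T, T, G)
  "AATAAGTAAG" → prefix "AATAA" already present; 5 new (G, T, A, A, G)
  "GCTGAGCT" → prefix "GCTGAG" already present; 2 new (C, T)
  "CCTATT" → prefix "CCTAT" already present; 1 new (T)
  "CCTAGCGAA" → prefix "CCTAG" already present; 4 new (C, G, A, A)
  "CCTACC" → prefix "CCTAC" already present; 1 new (C)
  "CCTACA" → prefix "CCTAC" already present; 1 new (A)
  "CCTAA" → prefix "CCTA" already present; 1 new (A)
  "CCTAACTAA" → prefix "CCTAA" already present; 4 new (C, T, A, A)
  "AATAAACGCTA" → prefix "AATAA" already present; 6 new (A, C, G, C, T, A)
Total nodes = 10 + 9 + 1 + 4 + 11 + 1 + 1 + 3 + 5 + 2 + 1 + 4 + 1 + 1 + 1 + 4 + 6 = 65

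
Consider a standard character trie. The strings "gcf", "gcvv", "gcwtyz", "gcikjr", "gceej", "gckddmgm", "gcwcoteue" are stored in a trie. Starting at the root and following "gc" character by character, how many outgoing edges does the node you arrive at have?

6

The children of the "gc" node are the distinct next characters among strings starting with "gc".
Characters that immediately follow "gc" among the stored strings: {e, f, i, k, v, w}.
That node has 6 child edges.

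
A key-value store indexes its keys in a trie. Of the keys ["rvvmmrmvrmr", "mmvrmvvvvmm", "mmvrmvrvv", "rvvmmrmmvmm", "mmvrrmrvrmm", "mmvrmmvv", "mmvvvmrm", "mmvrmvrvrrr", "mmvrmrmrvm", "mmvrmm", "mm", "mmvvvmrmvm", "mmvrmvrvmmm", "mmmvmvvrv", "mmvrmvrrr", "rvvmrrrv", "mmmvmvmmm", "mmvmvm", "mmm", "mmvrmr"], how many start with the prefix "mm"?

17

Traverse to the node for "mm", then collect every word in that subtree.
Words under "mm": mm, mmm, mmmvmvmmm, mmmvmvvrv, mmvmvm, mmvrmm, mmvrmmvv, mmvrmr, mmvrmrmrvm, mmvrmvrrr, mmvrmvrvmmm, mmvrmvrvrrr, mmvrmvrvv, mmvrmvvvvmm, mmvrrmrvrmm, mmvvvmrm, mmvvvmrmvm
Count: 17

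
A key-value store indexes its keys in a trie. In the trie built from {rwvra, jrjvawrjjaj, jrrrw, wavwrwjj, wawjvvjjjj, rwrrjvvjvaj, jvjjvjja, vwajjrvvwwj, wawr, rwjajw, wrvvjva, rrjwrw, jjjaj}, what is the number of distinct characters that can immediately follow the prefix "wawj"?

Walk "wawj" from the root, arriving at one node.
Distinct next characters after "wawj": v.
That node has 1 child edge.

1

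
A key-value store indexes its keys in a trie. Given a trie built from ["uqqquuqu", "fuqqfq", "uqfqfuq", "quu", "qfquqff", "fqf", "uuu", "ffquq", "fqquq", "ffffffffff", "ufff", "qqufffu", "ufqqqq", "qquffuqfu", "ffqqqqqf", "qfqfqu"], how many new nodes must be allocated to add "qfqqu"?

2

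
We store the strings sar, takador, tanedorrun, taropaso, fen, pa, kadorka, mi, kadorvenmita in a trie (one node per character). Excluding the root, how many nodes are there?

For each word, the new-node count is its length minus the longest prefix already in the trie:
  "sar" → 3 new (s, a, r)
  "takador" → 7 new (t, a, k, a, d, o, r)
  "tanedorrun" → prefix "ta" already present; 8 new (n, e, d, o, r, r, u, n)
  "taropaso" → prefix "ta" already present; 6 new (r, o, p, a, s, o)
  "fen" → 3 new (f, e, n)
  "pa" → 2 new (p, a)
  "kadorka" → 7 new (k, a, d, o, r, k, a)
  "mi" → 2 new (m, i)
  "kadorvenmita" → prefix "kador" already present; 7 new (v, e, n, m, i, t, a)
Total nodes = 3 + 7 + 8 + 6 + 3 + 2 + 7 + 2 + 7 = 45

45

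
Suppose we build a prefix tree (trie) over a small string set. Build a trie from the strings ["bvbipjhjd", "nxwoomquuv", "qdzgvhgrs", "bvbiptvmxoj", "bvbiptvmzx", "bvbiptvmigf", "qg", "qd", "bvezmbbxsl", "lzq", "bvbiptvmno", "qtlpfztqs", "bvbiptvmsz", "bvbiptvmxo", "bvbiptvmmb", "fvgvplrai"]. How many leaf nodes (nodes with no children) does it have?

14

Leaves are exactly the stored words that no other stored word extends.
Those words: "bvbipjhjd", "bvbiptvmigf", "bvbiptvmmb", "bvbiptvmno", "bvbiptvmsz", "bvbiptvmxoj", "bvbiptvmzx", "bvezmbbxsl", "fvgvplrai", "lzq", "nxwoomquuv", "qdzgvhgrs", "qg", "qtlpfztqs"
Leaf count: 14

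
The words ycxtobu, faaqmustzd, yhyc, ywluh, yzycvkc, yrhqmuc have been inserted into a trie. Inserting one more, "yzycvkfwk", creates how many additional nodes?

3

The longest prefix of "yzycvkfwk" already in the trie is "yzycvk" (length 6).
Each of the 3 remaining characters creates one node.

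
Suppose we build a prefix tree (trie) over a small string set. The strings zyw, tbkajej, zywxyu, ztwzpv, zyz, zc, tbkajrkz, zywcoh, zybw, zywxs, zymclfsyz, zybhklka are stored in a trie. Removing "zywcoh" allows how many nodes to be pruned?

3

After clearing the end-marker at "zywcoh", prune upward until reaching a node still needed by another word.
The suffix "coh" (3 nodes) is used only by "zywcoh"; the node for "zyw" still has the child "x", so pruning stops there.
Nodes removed: 3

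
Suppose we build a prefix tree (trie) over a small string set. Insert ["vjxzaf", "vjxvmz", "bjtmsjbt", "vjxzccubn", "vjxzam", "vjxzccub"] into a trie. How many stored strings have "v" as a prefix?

5

Traverse to the node for "v", then collect every word in that subtree.
Words under "v": vjxvmz, vjxzaf, vjxzam, vjxzccub, vjxzccubn
Count: 5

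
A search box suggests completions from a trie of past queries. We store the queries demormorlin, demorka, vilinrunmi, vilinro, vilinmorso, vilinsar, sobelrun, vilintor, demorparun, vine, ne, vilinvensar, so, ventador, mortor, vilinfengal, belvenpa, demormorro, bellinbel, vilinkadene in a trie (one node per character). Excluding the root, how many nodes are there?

Count nodes per top-level branch (shared prefixes stored once):
  'b'-branch (bellinbel, belvenpa): 14 nodes
  'd'-branch (demorka, demormorlin, demormorro, demorparun): 20 nodes
  'm'-branch (mortor): 6 nodes
  'n'-branch (ne): 2 nodes
  's'-branch (so, sobelrun): 8 nodes
  'v'-branch (ventador, vilinfengal, vilinkadene, vilinmorso, vilinro, vilinrunmi, vilinsar, vilintor, vilinvensar, vine): 49 nodes
Sum: 99

99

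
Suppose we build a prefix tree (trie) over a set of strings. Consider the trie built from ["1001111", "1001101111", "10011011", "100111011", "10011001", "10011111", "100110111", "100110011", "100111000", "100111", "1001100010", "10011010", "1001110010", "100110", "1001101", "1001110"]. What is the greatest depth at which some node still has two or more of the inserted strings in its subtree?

9

Equivalently: take the maximum, over all pairs, of their longest common prefix length.
"100110111" and "1001101111" agree on "100110111" (9 characters) before diverging; nothing deeper is shared.
Longest shared-prefix length: 9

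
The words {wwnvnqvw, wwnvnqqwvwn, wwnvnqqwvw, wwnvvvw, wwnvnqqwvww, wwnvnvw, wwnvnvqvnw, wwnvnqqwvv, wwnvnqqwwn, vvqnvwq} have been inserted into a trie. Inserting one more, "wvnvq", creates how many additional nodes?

4

"w" is already a path in the trie; the remaining "vnvq" must be added.
So 5 − 1 = 4 new nodes.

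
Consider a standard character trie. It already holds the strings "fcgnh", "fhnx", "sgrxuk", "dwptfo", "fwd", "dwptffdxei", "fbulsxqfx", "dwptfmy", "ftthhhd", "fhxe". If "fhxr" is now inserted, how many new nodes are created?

The longest prefix of "fhxr" already in the trie is "fhx" (length 3).
So 4 − 3 = 1 new nodes.

1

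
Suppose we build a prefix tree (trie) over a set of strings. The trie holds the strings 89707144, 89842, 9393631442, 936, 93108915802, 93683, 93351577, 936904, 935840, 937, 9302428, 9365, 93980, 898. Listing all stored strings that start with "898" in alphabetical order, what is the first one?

Words with prefix "898", in lexicographic order: "898", "89842"
The 1st is 898.

898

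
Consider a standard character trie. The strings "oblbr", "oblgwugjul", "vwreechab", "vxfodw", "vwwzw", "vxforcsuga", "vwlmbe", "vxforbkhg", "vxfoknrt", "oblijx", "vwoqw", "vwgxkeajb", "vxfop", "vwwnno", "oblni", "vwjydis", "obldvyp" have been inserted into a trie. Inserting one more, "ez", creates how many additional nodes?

No existing word starts with "e", so every character of "ez" needs a new node.
2 − 0 = 2 new nodes.

2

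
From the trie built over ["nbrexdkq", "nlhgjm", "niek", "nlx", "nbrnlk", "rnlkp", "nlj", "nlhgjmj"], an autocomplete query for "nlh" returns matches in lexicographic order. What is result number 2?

Filter for "nlh…" and sort: "nlhgjm", "nlhgjmj"
The 2nd is nlhgjmj.

nlhgjmj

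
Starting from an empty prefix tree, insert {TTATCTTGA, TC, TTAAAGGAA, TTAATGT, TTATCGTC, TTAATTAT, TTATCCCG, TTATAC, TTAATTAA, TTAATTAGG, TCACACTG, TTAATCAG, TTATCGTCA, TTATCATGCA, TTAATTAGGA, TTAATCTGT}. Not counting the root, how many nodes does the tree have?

For each word, the new-node count is its length minus the longest prefix already in the trie:
  "TTATCTTGA" → 9 new (T, T, A, T, C, T, T, G, A)
  "TC" → prefix "T" already present; 1 new (C)
  "TTAAAGGAA" → prefix "TTA" already present; 6 new (A, A, G, G, A, A)
  "TTAATGT" → prefix "TTAA" already present; 3 new (T, G, T)
  "TTATCGTC" → prefix "TTATC" already present; 3 new (G, T, C)
  "TTAATTAT" → prefix "TTAAT" already present; 3 new (T, A, T)
  "TTATCCCG" → prefix "TTATC" already present; 3 new (C, C, G)
  "TTATAC" → prefix "TTAT" already present; 2 new (A, C)
  "TTAATTAA" → prefix "TTAATTA" already present; 1 new (A)
  "TTAATTAGG" → prefix "TTAATTA" already present; 2 new (G, G)
  "TCACACTG" → prefix "TC" already present; 6 new (A, C, A, C, T, G)
  "TTAATCAG" → prefix "TTAAT" already present; 3 new (C, A, G)
  "TTATCGTCA" → prefix "TTATCGTC" already present; 1 new (A)
  "TTATCATGCA" → prefix "TTATC" already present; 5 new (A, T, G, C, A)
  "TTAATTAGGA" → prefix "TTAATTAGG" already present; 1 new (A)
  "TTAATCTGT" → prefix "TTAATC" already present; 3 new (T, G, T)
Total nodes = 9 + 1 + 6 + 3 + 3 + 3 + 3 + 2 + 1 + 2 + 6 + 3 + 1 + 5 + 1 + 3 = 52

52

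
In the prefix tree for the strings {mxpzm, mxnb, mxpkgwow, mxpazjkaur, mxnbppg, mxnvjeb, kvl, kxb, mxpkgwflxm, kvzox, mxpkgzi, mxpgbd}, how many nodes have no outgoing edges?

Leaves are exactly the stored words that no other stored word extends.
Those words: "kvl", "kvzox", "kxb", "mxnbppg", "mxnvjeb", "mxpazjkaur", "mxpgbd", "mxpkgwflxm", "mxpkgwow", "mxpkgzi", "mxpzm"
Leaf count: 11

11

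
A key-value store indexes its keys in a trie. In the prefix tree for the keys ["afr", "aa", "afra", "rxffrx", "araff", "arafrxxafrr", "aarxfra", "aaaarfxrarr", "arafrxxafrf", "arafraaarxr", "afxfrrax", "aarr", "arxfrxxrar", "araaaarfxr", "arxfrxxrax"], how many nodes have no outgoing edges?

13

Leaves are exactly the stored words that no other stored word extends.
Those words: "aaaarfxrarr", "aarr", "aarxfra", "afra", "afxfrrax", "araaaarfxr", "araff", "arafraaarxr", "arafrxxafrf", "arafrxxafrr", "arxfrxxrar", "arxfrxxrax", "rxffrx"
Leaf count: 13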